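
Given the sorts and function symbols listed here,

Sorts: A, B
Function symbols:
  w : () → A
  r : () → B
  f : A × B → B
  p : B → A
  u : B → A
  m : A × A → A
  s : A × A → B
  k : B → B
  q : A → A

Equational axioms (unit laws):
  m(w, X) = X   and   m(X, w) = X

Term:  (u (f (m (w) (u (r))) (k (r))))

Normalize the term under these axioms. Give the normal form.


1. (u (f (m (w) (u (r))) (k (r))))  →  (u (f (u (r)) (k (r))))

normal form = (u (f (u (r)) (k (r))))


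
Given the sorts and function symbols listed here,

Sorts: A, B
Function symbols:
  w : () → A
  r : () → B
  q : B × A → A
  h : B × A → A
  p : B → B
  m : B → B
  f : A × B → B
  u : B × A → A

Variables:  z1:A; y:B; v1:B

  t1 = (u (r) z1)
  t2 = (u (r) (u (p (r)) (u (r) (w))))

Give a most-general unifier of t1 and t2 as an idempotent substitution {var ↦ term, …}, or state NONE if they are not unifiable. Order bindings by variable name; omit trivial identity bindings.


{z1 ↦ (u (p (r)) (u (r) (w)))}


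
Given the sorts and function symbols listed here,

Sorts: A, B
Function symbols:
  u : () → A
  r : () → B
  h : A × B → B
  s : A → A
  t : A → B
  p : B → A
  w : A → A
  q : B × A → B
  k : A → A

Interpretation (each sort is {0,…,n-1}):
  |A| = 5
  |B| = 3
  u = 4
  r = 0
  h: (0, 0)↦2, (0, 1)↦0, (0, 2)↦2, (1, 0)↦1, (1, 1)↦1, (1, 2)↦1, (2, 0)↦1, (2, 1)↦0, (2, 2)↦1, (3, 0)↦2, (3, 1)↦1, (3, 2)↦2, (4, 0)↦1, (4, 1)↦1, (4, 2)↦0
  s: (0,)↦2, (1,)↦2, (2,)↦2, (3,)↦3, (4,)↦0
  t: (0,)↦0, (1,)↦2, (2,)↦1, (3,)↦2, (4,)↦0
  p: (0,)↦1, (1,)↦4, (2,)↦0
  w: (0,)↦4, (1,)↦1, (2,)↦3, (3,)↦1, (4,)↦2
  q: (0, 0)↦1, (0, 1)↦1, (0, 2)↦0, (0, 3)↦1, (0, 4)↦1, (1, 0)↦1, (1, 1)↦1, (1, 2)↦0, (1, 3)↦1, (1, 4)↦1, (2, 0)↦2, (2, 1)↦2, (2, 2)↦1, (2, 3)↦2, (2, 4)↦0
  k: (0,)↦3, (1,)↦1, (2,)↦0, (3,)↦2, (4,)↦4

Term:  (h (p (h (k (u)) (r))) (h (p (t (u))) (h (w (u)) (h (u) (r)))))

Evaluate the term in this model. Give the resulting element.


  u = 4
  (k (u)) = k(4,) = 4
  r = 0
  (h (k (u)) (r)) = h(4, 0) = 1
  (p (h (k (u)) (r))) = p(1,) = 4
  u = 4
  (t (u)) = t(4,) = 0
  (p (t (u))) = p(0,) = 1
  u = 4
  (w (u)) = w(4,) = 2
  u = 4
  r = 0
  (h (u) (r)) = h(4, 0) = 1
  (h (w (u)) (h (u) (r))) = h(2, 1) = 0
  (h (p (t (u))) (h (w (u)) (h (u) (r)))) = h(1, 0) = 1
  (h (p (h (k (u)) (r))) (h (p (t (u))) (h (w (u)) (h (u) (r))))) = h(4, 1) = 1

value = 1


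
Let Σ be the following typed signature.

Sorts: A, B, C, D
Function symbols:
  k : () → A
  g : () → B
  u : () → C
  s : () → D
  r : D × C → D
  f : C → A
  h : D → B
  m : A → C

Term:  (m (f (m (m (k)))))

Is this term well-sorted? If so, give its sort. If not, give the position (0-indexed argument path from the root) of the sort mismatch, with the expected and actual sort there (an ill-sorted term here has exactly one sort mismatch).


ill-sorted at position [0, 0, 0]: expected A, got C

        (k) : A
      (m (k)) : C
    (m (m (k))) : ✗ arg 0 at [0, 0, 0] has sort C, expected A


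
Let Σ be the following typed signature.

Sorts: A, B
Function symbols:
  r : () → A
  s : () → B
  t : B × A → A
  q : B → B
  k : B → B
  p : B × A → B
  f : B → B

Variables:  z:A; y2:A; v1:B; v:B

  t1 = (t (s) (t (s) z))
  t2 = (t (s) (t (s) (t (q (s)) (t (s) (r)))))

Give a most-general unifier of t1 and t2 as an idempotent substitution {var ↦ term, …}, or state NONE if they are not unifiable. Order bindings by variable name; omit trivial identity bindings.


{z ↦ (t (q (s)) (t (s) (r)))}


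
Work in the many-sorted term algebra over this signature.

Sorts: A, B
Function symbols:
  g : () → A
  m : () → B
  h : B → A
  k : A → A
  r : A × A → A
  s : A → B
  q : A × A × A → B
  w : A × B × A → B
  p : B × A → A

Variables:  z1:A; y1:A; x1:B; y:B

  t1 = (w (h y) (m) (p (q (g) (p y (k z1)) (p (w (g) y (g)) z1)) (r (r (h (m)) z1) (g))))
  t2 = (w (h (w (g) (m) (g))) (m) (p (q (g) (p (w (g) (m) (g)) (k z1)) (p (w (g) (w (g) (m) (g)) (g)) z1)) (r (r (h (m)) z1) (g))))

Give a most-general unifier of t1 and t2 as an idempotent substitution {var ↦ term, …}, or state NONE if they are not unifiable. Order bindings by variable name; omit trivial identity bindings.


{y ↦ (w (g) (m) (g))}


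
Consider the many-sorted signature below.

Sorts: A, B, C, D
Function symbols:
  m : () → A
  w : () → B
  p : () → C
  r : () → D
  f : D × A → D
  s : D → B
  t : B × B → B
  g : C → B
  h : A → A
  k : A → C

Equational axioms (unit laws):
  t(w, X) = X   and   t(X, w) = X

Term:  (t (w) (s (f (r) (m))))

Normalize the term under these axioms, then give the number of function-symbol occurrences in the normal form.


size = 4

1. (t (w) (s (f (r) (m))))  →  (s (f (r) (m)))
normal form: (s (f (r) (m)))


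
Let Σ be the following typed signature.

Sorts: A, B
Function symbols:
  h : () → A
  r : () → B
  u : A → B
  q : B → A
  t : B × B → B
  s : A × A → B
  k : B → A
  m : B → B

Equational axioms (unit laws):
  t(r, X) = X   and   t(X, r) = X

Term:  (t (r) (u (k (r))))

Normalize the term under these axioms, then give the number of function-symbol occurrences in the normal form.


size = 3

1. (t (r) (u (k (r))))  →  (u (k (r)))
normal form: (u (k (r)))


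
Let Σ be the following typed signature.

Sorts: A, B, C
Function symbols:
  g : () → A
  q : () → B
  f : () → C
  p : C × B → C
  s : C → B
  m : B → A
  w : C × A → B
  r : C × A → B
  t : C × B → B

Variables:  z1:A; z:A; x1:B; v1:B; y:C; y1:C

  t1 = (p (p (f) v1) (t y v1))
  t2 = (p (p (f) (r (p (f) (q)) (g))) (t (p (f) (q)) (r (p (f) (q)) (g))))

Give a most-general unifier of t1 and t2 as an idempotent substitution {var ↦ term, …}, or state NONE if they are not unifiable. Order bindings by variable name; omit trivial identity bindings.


{v1 ↦ (r (p (f) (q)) (g)), y ↦ (p (f) (q))}


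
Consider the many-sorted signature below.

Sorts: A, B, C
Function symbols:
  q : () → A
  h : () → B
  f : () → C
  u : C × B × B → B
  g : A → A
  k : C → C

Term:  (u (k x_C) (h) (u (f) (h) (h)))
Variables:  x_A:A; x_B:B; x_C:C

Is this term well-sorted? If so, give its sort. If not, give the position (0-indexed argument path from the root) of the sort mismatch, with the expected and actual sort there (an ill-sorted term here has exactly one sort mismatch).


well-sorted; sort = B

    x_C : C
  (k x_C) : C
  (h) : B
    (f) : C
    (h) : B
    (h) : B
  (u (f) (h) (h)) : B
(u (k x_C) (h) (u (f) (h) (h))) : B


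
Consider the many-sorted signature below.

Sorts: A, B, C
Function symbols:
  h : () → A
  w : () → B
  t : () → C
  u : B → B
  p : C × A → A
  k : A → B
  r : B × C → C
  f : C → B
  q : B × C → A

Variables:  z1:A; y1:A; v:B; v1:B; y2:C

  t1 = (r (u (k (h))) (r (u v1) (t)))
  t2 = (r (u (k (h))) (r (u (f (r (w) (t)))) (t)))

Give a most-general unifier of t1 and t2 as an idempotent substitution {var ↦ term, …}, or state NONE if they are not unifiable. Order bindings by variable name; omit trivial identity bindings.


{v1 ↦ (f (r (w) (t)))}


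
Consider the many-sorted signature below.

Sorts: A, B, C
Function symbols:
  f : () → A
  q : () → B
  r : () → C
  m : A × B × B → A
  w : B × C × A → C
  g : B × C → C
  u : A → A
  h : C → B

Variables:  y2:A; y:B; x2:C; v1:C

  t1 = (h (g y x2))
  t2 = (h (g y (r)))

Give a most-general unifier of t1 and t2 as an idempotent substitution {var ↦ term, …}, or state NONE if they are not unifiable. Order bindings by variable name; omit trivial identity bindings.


{x2 ↦ (r)}


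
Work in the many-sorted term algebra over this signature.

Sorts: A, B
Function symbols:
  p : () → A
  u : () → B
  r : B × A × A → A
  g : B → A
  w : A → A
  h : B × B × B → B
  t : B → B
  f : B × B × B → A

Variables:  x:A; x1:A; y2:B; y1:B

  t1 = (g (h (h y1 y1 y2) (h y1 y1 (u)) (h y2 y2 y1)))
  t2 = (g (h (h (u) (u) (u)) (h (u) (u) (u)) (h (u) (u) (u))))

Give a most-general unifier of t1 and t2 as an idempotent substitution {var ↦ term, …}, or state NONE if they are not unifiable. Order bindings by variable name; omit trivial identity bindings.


{y1 ↦ (u), y2 ↦ (u)}


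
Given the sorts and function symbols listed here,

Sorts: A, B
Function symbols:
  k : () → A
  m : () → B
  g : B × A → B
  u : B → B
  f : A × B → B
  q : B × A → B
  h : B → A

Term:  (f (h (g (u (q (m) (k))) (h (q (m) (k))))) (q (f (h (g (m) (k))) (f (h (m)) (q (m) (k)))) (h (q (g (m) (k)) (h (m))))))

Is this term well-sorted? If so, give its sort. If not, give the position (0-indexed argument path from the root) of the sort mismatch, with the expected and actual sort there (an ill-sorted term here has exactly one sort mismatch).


          (m) : B
          (k) : A
        (q (m) (k)) : B
      (u (q (m) (k))) : B
          (m) : B
          (k) : A
        (q (m) (k)) : B
      (h (q (m) (k))) : A
    (g (u (q (m) (k))) (h (q (m) (k)))) : B
  (h (g (u (q (m) (k))) (h (q (m) (k))))) : A
          (m) : B
          (k) : A
        (g (m) (k)) : B
      (h (g (m) (k))) : A
          (m) : B
        (h (m)) : A
          (m) : B
          (k) : A
        (q (m) (k)) : B
      (f (h (m)) (q (m) (k))) : B
    (f (h (g (m) (k))) (f (h (m)) (q (m) (k)))) : B
          (m) : B
          (k) : A
        (g (m) (k)) : B
          (m) : B
        (h (m)) : A
      (q (g (m) (k)) (h (m))) : B
    (h (q (g (m) (k)) (h (m)))) : A
  (q (f (h (g (m) (k))) (f (h (m)) (q (m) (k)))) (h (q (g (m) (k)) (h (m))))) : B
(f (h (g (u (q (m) (k))) (h (q (m) (k))))) (q (f (h (g (m) (k))) (f (h (m)) (q (m) (k)))) (h (q (g (m) (k)) (h (m)))))) : B

well-sorted; sort = B


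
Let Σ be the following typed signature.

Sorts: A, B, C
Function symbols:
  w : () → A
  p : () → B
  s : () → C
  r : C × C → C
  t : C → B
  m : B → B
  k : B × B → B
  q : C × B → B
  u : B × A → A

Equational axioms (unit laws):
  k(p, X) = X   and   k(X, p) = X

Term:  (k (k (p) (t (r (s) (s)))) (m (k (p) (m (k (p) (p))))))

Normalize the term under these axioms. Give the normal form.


normal form = (k (t (r (s) (s))) (m (m (p))))

1. (k (k (p) (t (r (s) (s)))) (m (k (p) (m (k (p) (p))))))  →  (k (t (r (s) (s))) (m (k (p) (m (k (p) (p))))))
2. (k (t (r (s) (s))) (m (k (p) (m (k (p) (p))))))  →  (k (t (r (s) (s))) (m (m (k (p) (p)))))
3. (k (t (r (s) (s))) (m (m (k (p) (p)))))  →  (k (t (r (s) (s))) (m (m (p))))


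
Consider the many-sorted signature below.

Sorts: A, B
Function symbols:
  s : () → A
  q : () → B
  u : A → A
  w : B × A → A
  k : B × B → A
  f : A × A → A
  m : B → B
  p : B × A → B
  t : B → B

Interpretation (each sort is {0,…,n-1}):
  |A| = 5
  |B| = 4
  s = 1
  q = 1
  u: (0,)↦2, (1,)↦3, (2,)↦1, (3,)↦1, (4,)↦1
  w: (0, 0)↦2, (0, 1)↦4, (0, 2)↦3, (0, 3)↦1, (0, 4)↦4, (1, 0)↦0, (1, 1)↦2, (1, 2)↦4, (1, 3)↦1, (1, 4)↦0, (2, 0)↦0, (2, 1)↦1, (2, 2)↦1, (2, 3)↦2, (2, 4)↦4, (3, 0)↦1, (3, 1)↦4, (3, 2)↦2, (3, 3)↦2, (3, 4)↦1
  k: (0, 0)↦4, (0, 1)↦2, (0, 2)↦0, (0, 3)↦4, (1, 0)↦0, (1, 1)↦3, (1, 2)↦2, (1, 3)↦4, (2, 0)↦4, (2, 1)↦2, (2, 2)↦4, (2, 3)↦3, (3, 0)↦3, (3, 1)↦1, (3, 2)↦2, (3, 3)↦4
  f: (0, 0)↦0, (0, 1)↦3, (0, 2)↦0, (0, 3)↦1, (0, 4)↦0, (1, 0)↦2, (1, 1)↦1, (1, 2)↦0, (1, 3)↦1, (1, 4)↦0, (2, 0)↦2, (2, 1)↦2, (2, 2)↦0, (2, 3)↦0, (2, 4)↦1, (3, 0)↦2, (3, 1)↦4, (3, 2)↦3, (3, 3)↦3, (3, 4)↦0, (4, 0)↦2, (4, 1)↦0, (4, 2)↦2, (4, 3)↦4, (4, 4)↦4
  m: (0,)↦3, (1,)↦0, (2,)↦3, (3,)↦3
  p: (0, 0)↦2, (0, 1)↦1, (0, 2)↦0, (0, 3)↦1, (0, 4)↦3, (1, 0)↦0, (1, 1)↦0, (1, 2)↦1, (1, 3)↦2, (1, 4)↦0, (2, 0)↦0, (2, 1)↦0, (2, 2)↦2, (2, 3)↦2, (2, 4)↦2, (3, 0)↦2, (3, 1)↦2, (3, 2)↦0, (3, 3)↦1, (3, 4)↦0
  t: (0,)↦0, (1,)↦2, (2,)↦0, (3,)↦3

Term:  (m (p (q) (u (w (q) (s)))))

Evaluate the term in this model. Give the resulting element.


value = 3

  q = 1
  q = 1
  s = 1
  (w (q) (s)) = w(1, 1) = 2
  (u (w (q) (s))) = u(2,) = 1
  (p (q) (u (w (q) (s)))) = p(1, 1) = 0
  (m (p (q) (u (w (q) (s))))) = m(0,) = 3


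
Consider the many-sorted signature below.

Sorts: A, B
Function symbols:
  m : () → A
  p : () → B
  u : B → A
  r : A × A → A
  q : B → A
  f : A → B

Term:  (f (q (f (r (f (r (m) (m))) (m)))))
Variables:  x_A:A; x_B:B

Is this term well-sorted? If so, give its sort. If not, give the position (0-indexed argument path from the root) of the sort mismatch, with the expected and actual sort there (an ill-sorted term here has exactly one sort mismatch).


            (m) : A
            (m) : A
          (r (m) (m)) : A
        (f (r (m) (m))) : B
        (m) : A
      (r (f (r (m) (m))) (m)) : ✗ arg 0 at [0, 0, 0, 0] has sort B, expected A

ill-sorted at position [0, 0, 0, 0]: expected A, got B


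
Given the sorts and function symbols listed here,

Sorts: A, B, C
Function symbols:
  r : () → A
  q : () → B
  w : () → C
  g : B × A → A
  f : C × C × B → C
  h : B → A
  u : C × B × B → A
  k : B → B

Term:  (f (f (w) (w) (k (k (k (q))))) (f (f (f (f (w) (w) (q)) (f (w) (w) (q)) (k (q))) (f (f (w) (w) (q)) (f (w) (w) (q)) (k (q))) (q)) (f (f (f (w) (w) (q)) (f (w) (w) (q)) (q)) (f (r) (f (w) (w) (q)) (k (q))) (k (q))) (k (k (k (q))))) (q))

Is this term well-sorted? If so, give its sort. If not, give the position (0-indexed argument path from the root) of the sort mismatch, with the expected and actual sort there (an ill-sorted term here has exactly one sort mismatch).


    (w) : C
    (w) : C
          (q) : B
        (k (q)) : B
      (k (k (q))) : B
    (k (k (k (q)))) : B
  (f (w) (w) (k (k (k (q))))) : C
          (w) : C
          (w) : C
          (q) : B
        (f (w) (w) (q)) : C
          (w) : C
          (w) : C
          (q) : B
        (f (w) (w) (q)) : C
          (q) : B
        (k (q)) : B
      (f (f (w) (w) (q)) (f (w) (w) (q)) (k (q))) : C
          (w) : C
          (w) : C
          (q) : B
        (f (w) (w) (q)) : C
          (w) : C
          (w) : C
          (q) : B
        (f (w) (w) (q)) : C
          (q) : B
        (k (q)) : B
      (f (f (w) (w) (q)) (f (w) (w) (q)) (k (q))) : C
      (q) : B
    (f (f (f (w) (w) (q)) (f (w) (w) (q)) (k (q))) (f (f (w) (w) (q)) (f (w) (w) (q)) (k (q))) (q)) : C
          (w) : C
          (w) : C
          (q) : B
        (f (w) (w) (q)) : C
          (w) : C
          (w) : C
          (q) : B
        (f (w) (w) (q)) : C
        (q) : B
      (f (f (w) (w) (q)) (f (w) (w) (q)) (q)) : C
        (r) : A
          (w) : C
          (w) : C
          (q) : B
        (f (w) (w) (q)) : C
          (q) : B
        (k (q)) : B
      (f (r) (f (w) (w) (q)) (k (q))) : ✗ arg 0 at [1, 1, 1, 0] has sort A, expected C
        (q) : B
      (k (q)) : B
          (q) : B
        (k (q)) : B
      (k (k (q))) : B
    (k (k (k (q)))) : B
  (q) : B

ill-sorted at position [1, 1, 1, 0]: expected C, got A


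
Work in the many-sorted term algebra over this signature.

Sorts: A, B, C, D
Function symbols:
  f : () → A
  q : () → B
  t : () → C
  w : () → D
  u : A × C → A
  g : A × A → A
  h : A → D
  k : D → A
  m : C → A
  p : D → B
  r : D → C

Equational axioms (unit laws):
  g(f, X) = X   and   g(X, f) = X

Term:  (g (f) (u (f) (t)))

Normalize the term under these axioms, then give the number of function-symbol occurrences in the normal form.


1. (g (f) (u (f) (t)))  →  (u (f) (t))
normal form: (u (f) (t))

size = 3


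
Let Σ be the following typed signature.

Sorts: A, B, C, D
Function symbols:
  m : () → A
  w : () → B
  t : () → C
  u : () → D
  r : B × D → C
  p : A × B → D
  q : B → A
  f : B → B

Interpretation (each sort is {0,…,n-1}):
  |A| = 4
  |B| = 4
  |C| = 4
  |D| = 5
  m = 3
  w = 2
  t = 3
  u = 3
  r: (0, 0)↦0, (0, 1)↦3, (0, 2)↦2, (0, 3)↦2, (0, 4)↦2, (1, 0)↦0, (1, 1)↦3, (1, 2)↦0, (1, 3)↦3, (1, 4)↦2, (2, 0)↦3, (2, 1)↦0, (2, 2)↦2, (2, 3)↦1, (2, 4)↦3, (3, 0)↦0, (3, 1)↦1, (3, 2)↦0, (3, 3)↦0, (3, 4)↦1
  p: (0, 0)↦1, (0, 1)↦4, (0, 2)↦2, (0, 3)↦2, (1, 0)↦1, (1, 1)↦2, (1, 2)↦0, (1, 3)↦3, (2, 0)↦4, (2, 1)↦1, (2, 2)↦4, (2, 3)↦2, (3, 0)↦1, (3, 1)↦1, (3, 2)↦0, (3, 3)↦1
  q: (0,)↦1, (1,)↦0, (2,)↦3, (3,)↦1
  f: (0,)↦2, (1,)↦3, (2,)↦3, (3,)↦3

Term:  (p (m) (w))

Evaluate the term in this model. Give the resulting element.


  m = 3
  w = 2
  (p (m) (w)) = p(3, 2) = 0

value = 0


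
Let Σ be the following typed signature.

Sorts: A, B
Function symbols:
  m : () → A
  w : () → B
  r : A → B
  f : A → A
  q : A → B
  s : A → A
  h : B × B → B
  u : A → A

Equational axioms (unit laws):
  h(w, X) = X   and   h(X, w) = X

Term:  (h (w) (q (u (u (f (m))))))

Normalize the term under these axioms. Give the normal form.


normal form = (q (u (u (f (m)))))

1. (h (w) (q (u (u (f (m))))))  →  (q (u (u (f (m)))))


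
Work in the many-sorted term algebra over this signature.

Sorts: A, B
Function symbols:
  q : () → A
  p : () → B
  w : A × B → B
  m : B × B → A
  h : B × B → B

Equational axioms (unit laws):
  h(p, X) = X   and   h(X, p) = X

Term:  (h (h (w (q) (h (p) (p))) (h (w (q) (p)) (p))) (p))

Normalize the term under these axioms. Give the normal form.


normal form = (h (w (q) (p)) (w (q) (p)))

1. (h (h (w (q) (h (p) (p))) (h (w (q) (p)) (p))) (p))  →  (h (w (q) (h (p) (p))) (h (w (q) (p)) (p)))
2. (h (w (q) (h (p) (p))) (h (w (q) (p)) (p)))  →  (h (w (q) (p)) (h (w (q) (p)) (p)))
3. (h (w (q) (p)) (h (w (q) (p)) (p)))  →  (h (w (q) (p)) (w (q) (p)))


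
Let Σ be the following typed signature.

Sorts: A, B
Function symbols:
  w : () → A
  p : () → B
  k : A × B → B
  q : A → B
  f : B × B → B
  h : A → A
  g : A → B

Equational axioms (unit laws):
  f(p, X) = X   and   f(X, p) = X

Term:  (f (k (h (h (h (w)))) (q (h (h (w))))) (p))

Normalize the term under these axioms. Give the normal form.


1. (f (k (h (h (h (w)))) (q (h (h (w))))) (p))  →  (k (h (h (h (w)))) (q (h (h (w)))))

normal form = (k (h (h (h (w)))) (q (h (h (w)))))


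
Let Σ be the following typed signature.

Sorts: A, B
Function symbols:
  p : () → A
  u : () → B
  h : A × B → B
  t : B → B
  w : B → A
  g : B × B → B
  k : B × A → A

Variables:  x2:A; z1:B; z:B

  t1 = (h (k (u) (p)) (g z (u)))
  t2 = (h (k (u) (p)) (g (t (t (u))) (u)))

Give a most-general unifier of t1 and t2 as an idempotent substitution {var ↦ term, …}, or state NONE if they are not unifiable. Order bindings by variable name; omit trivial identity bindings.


{z ↦ (t (t (u)))}


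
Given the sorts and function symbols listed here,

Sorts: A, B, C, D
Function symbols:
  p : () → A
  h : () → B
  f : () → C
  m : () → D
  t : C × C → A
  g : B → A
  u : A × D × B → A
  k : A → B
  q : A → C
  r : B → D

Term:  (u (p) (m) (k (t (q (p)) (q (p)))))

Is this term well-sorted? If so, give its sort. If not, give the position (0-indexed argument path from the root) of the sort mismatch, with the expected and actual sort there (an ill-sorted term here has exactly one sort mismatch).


  (p) : A
  (m) : D
        (p) : A
      (q (p)) : C
        (p) : A
      (q (p)) : C
    (t (q (p)) (q (p))) : A
  (k (t (q (p)) (q (p)))) : B
(u (p) (m) (k (t (q (p)) (q (p))))) : A

well-sorted; sort = A


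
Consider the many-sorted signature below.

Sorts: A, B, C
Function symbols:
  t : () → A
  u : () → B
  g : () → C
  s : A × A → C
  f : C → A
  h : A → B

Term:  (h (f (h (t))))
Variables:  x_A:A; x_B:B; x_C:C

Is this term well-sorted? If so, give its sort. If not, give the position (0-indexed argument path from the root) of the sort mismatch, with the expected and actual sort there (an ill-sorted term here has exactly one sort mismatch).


      (t) : A
    (h (t)) : B
  (f (h (t))) : ✗ arg 0 at [0, 0] has sort B, expected C

ill-sorted at position [0, 0]: expected C, got B


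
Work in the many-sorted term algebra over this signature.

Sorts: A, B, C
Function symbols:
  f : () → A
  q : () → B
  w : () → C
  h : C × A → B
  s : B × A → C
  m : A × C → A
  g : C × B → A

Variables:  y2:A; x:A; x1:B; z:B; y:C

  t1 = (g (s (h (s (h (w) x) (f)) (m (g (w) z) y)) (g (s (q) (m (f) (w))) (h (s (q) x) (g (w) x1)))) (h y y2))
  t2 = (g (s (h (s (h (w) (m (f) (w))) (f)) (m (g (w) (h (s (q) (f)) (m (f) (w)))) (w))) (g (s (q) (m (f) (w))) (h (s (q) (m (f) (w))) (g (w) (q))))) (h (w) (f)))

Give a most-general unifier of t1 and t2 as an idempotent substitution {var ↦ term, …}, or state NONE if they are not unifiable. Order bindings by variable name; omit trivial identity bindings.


{x ↦ (m (f) (w)), x1 ↦ (q), y ↦ (w), y2 ↦ (f), z ↦ (h (s (q) (f)) (m (f) (w)))}


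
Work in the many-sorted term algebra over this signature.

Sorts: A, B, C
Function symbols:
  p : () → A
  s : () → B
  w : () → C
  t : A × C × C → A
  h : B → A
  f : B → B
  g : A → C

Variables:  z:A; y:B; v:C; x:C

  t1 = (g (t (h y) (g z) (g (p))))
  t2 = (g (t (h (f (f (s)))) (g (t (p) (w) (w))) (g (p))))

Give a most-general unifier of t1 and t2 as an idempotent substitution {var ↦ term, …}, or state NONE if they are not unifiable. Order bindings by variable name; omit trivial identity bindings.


{y ↦ (f (f (s))), z ↦ (t (p) (w) (w))}


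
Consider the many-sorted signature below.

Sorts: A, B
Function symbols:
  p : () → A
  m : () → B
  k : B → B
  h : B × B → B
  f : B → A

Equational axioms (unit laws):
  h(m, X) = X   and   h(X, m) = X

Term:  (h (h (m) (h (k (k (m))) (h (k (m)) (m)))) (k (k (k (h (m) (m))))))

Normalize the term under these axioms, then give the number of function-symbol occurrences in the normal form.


1. (h (h (m) (h (k (k (m))) (h (k (m)) (m)))) (k (k (k (h (m) (m))))))  →  (h (h (k (k (m))) (h (k (m)) (m))) (k (k (k (h (m) (m))))))
2. (h (h (k (k (m))) (h (k (m)) (m))) (k (k (k (h (m) (m))))))  →  (h (h (k (k (m))) (k (m))) (k (k (k (h (m) (m))))))
3. (h (h (k (k (m))) (k (m))) (k (k (k (h (m) (m))))))  →  (h (h (k (k (m))) (k (m))) (k (k (k (m)))))
normal form: (h (h (k (k (m))) (k (m))) (k (k (k (m)))))

size = 11


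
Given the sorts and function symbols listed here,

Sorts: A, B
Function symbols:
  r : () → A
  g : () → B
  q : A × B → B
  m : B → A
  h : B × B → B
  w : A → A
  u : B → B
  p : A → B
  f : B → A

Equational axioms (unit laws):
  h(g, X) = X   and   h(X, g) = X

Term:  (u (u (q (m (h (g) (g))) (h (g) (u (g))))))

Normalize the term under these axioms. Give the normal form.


1. (u (u (q (m (h (g) (g))) (h (g) (u (g))))))  →  (u (u (q (m (g)) (h (g) (u (g))))))
2. (u (u (q (m (g)) (h (g) (u (g))))))  →  (u (u (q (m (g)) (u (g)))))

normal form = (u (u (q (m (g)) (u (g)))))


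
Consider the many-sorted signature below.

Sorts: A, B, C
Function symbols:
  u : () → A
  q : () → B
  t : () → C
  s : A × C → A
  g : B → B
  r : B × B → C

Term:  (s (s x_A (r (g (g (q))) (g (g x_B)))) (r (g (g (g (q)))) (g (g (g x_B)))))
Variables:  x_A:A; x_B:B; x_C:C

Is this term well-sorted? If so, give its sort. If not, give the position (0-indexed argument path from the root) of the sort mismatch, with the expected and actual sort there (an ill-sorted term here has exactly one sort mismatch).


    x_A : A
          (q) : B
        (g (q)) : B
      (g (g (q))) : B
          x_B : B
        (g x_B) : B
      (g (g x_B)) : B
    (r (g (g (q))) (g (g x_B))) : C
  (s x_A (r (g (g (q))) (g (g x_B)))) : A
          (q) : B
        (g (q)) : B
      (g (g (q))) : B
    (g (g (g (q)))) : B
          x_B : B
        (g x_B) : B
      (g (g x_B)) : B
    (g (g (g x_B))) : B
  (r (g (g (g (q)))) (g (g (g x_B)))) : C
(s (s x_A (r (g (g (q))) (g (g x_B)))) (r (g (g (g (q)))) (g (g (g x_B))))) : A

well-sorted; sort = A


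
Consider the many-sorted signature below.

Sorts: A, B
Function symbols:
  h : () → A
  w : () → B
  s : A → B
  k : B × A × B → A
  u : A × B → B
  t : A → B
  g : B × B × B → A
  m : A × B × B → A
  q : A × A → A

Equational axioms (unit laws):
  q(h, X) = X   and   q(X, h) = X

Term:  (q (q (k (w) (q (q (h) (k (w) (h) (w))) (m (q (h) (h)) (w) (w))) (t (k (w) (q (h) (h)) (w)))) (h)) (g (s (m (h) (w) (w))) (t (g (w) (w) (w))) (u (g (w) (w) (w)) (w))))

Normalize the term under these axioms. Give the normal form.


1. (q (q (k (w) (q (q (h) (k (w) (h) (w))) (m (q (h) (h)) (w) (w))) (t (k (w) (q (h) (h)) (w)))) (h)) (g (s (m (h) (w) (w))) (t (g (w) (w) (w))) (u (g (w) (w) (w)) (w))))  →  (q (k (w) (q (q (h) (k (w) (h) (w))) (m (q (h) (h)) (w) (w))) (t (k (w) (q (h) (h)) (w)))) (g (s (m (h) (w) (w))) (t (g (w) (w) (w))) (u (g (w) (w) (w)) (w))))
2. (q (k (w) (q (q (h) (k (w) (h) (w))) (m (q (h) (h)) (w) (w))) (t (k (w) (q (h) (h)) (w)))) (g (s (m (h) (w) (w))) (t (g (w) (w) (w))) (u (g (w) (w) (w)) (w))))  →  (q (k (w) (q (k (w) (h) (w)) (m (q (h) (h)) (w) (w))) (t (k (w) (q (h) (h)) (w)))) (g (s (m (h) (w) (w))) (t (g (w) (w) (w))) (u (g (w) (w) (w)) (w))))
3. (q (k (w) (q (k (w) (h) (w)) (m (q (h) (h)) (w) (w))) (t (k (w) (q (h) (h)) (w)))) (g (s (m (h) (w) (w))) (t (g (w) (w) (w))) (u (g (w) (w) (w)) (w))))  →  (q (k (w) (q (k (w) (h) (w)) (m (h) (w) (w))) (t (k (w) (q (h) (h)) (w)))) (g (s (m (h) (w) (w))) (t (g (w) (w) (w))) (u (g (w) (w) (w)) (w))))
4. (q (k (w) (q (k (w) (h) (w)) (m (h) (w) (w))) (t (k (w) (q (h) (h)) (w)))) (g (s (m (h) (w) (w))) (t (g (w) (w) (w))) (u (g (w) (w) (w)) (w))))  →  (q (k (w) (q (k (w) (h) (w)) (m (h) (w) (w))) (t (k (w) (h) (w)))) (g (s (m (h) (w) (w))) (t (g (w) (w) (w))) (u (g (w) (w) (w)) (w))))

normal form = (q (k (w) (q (k (w) (h) (w)) (m (h) (w) (w))) (t (k (w) (h) (w)))) (g (s (m (h) (w) (w))) (t (g (w) (w) (w))) (u (g (w) (w) (w)) (w))))


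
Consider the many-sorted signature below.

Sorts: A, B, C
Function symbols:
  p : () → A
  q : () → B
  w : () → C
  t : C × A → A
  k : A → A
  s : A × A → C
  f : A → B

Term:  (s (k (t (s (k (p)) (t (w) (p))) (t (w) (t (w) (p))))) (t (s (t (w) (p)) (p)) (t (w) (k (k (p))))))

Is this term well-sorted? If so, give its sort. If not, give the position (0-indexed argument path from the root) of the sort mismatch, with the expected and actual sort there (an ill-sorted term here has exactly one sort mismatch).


          (p) : A
        (k (p)) : A
          (w) : C
          (p) : A
        (t (w) (p)) : A
      (s (k (p)) (t (w) (p))) : C
        (w) : C
          (w) : C
          (p) : A
        (t (w) (p)) : A
      (t (w) (t (w) (p))) : A
    (t (s (k (p)) (t (w) (p))) (t (w) (t (w) (p)))) : A
  (k (t (s (k (p)) (t (w) (p))) (t (w) (t (w) (p))))) : A
        (w) : C
        (p) : A
      (t (w) (p)) : A
      (p) : A
    (s (t (w) (p)) (p)) : C
      (w) : C
          (p) : A
        (k (p)) : A
      (k (k (p))) : A
    (t (w) (k (k (p)))) : A
  (t (s (t (w) (p)) (p)) (t (w) (k (k (p))))) : A
(s (k (t (s (k (p)) (t (w) (p))) (t (w) (t (w) (p))))) (t (s (t (w) (p)) (p)) (t (w) (k (k (p)))))) : C

well-sorted; sort = C


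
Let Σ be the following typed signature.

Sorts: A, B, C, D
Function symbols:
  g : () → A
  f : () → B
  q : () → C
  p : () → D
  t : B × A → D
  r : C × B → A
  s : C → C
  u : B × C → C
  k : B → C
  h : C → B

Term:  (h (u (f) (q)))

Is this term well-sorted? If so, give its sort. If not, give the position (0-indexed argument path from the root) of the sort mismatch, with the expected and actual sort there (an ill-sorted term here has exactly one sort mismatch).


    (f) : B
    (q) : C
  (u (f) (q)) : C
(h (u (f) (q))) : B

well-sorted; sort = B


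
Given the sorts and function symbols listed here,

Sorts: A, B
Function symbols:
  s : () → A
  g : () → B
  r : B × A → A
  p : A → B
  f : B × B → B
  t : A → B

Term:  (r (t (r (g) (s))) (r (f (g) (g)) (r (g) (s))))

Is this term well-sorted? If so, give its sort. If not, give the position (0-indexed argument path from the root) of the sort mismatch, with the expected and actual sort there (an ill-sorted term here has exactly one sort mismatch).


      (g) : B
      (s) : A
    (r (g) (s)) : A
  (t (r (g) (s))) : B
      (g) : B
      (g) : B
    (f (g) (g)) : B
      (g) : B
      (s) : A
    (r (g) (s)) : A
  (r (f (g) (g)) (r (g) (s))) : A
(r (t (r (g) (s))) (r (f (g) (g)) (r (g) (s)))) : A

well-sorted; sort = A


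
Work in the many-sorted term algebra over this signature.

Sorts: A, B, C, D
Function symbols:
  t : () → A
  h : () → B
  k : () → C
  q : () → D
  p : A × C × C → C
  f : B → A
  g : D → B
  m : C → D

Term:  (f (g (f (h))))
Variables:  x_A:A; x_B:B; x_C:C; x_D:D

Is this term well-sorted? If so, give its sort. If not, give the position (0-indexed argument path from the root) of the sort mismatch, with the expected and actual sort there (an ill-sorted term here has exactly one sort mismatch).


ill-sorted at position [0, 0]: expected D, got A

      (h) : B
    (f (h)) : A
  (g (f (h))) : ✗ arg 0 at [0, 0] has sort A, expected D


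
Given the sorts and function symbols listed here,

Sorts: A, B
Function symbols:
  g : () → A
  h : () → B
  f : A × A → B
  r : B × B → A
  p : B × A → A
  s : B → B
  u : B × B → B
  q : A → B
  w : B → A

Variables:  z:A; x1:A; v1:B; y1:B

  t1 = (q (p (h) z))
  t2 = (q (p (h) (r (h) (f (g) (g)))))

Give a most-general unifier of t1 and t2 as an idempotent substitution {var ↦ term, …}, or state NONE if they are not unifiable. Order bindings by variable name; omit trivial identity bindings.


{z ↦ (r (h) (f (g) (g)))}


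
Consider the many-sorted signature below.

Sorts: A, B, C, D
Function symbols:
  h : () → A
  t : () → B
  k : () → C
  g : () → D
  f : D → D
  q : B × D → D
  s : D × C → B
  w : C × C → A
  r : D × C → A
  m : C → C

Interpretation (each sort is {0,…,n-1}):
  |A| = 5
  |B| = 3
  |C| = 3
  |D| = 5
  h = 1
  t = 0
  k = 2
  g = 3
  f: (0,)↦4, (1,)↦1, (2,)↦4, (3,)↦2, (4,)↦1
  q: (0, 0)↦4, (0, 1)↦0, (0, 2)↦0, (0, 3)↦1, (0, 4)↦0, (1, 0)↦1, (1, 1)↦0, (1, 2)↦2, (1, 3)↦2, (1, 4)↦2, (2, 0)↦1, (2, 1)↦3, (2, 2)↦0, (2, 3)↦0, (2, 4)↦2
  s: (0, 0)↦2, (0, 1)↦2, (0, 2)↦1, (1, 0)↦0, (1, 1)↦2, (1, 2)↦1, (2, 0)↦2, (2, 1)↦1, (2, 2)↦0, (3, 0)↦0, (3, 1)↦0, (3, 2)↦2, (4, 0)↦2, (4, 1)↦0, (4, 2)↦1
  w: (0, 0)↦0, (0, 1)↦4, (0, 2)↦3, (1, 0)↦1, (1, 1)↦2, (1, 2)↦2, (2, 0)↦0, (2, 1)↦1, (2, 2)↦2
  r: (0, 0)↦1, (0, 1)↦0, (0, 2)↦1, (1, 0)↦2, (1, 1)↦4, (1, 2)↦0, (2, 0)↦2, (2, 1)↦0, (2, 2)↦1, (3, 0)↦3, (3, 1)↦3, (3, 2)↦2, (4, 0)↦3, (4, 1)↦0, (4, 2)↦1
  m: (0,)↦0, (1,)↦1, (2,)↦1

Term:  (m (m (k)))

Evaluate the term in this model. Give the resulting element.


  k = 2
  (m (k)) = m(2,) = 1
  (m (m (k))) = m(1,) = 1

value = 1


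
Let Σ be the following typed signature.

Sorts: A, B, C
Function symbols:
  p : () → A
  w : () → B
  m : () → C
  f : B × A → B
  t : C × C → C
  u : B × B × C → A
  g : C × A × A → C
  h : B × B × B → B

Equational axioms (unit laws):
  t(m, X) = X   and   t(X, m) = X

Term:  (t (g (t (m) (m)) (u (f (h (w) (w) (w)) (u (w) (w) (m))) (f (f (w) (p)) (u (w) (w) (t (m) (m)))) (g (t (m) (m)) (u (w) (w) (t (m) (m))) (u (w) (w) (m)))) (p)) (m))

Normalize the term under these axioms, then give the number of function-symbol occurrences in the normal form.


1. (t (g (t (m) (m)) (u (f (h (w) (w) (w)) (u (w) (w) (m))) (f (f (w) (p)) (u (w) (w) (t (m) (m)))) (g (t (m) (m)) (u (w) (w) (t (m) (m))) (u (w) (w) (m)))) (p)) (m))  →  (g (t (m) (m)) (u (f (h (w) (w) (w)) (u (w) (w) (m))) (f (f (w) (p)) (u (w) (w) (t (m) (m)))) (g (t (m) (m)) (u (w) (w) (t (m) (m))) (u (w) (w) (m)))) (p))
2. (g (t (m) (m)) (u (f (h (w) (w) (w)) (u (w) (w) (m))) (f (f (w) (p)) (u (w) (w) (t (m) (m)))) (g (t (m) (m)) (u (w) (w) (t (m) (m))) (u (w) (w) (m)))) (p))  →  (g (m) (u (f (h (w) (w) (w)) (u (w) (w) (m))) (f (f (w) (p)) (u (w) (w) (t (m) (m)))) (g (t (m) (m)) (u (w) (w) (t (m) (m))) (u (w) (w) (m)))) (p))
3. (g (m) (u (f (h (w) (w) (w)) (u (w) (w) (m))) (f (f (w) (p)) (u (w) (w) (t (m) (m)))) (g (t (m) (m)) (u (w) (w) (t (m) (m))) (u (w) (w) (m)))) (p))  →  (g (m) (u (f (h (w) (w) (w)) (u (w) (w) (m))) (f (f (w) (p)) (u (w) (w) (m))) (g (t (m) (m)) (u (w) (w) (t (m) (m))) (u (w) (w) (m)))) (p))
4. (g (m) (u (f (h (w) (w) (w)) (u (w) (w) (m))) (f (f (w) (p)) (u (w) (w) (m))) (g (t (m) (m)) (u (w) (w) (t (m) (m))) (u (w) (w) (m)))) (p))  →  (g (m) (u (f (h (w) (w) (w)) (u (w) (w) (m))) (f (f (w) (p)) (u (w) (w) (m))) (g (m) (u (w) (w) (t (m) (m))) (u (w) (w) (m)))) (p))
5. (g (m) (u (f (h (w) (w) (w)) (u (w) (w) (m))) (f (f (w) (p)) (u (w) (w) (m))) (g (m) (u (w) (w) (t (m) (m))) (u (w) (w) (m)))) (p))  →  (g (m) (u (f (h (w) (w) (w)) (u (w) (w) (m))) (f (f (w) (p)) (u (w) (w) (m))) (g (m) (u (w) (w) (m)) (u (w) (w) (m)))) (p))
normal form: (g (m) (u (f (h (w) (w) (w)) (u (w) (w) (m))) (f (f (w) (p)) (u (w) (w) (m))) (g (m) (u (w) (w) (m)) (u (w) (w) (m)))) (p))

size = 31


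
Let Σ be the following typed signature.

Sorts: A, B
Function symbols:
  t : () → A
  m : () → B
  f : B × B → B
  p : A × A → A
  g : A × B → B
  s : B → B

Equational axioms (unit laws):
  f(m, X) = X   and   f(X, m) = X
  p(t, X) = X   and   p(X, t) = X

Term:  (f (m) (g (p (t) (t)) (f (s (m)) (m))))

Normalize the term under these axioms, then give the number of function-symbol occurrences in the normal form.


1. (f (m) (g (p (t) (t)) (f (s (m)) (m))))  →  (g (p (t) (t)) (f (s (m)) (m)))
2. (g (p (t) (t)) (f (s (m)) (m)))  →  (g (t) (f (s (m)) (m)))
3. (g (t) (f (s (m)) (m)))  →  (g (t) (s (m)))
normal form: (g (t) (s (m)))

size = 4


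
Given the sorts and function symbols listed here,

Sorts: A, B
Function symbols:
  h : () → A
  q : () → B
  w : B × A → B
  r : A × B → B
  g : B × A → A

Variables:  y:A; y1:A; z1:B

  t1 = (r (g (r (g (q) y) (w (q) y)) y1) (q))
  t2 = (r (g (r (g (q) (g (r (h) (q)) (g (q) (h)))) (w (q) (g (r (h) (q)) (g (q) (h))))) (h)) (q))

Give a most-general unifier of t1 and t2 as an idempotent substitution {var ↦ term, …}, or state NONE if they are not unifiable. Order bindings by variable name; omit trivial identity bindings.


{y ↦ (g (r (h) (q)) (g (q) (h))), y1 ↦ (h)}


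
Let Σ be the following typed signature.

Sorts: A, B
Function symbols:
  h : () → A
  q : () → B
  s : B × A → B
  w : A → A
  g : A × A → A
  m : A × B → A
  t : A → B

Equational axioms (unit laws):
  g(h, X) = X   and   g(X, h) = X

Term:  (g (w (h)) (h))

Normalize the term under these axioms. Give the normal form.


normal form = (w (h))

1. (g (w (h)) (h))  →  (w (h))


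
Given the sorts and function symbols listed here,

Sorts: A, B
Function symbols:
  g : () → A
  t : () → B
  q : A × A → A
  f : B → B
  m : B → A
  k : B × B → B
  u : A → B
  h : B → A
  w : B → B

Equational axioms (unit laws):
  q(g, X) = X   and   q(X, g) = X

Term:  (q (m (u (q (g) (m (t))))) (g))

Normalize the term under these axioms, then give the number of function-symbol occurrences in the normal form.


size = 4

1. (q (m (u (q (g) (m (t))))) (g))  →  (m (u (q (g) (m (t)))))
2. (m (u (q (g) (m (t)))))  →  (m (u (m (t))))
normal form: (m (u (m (t))))


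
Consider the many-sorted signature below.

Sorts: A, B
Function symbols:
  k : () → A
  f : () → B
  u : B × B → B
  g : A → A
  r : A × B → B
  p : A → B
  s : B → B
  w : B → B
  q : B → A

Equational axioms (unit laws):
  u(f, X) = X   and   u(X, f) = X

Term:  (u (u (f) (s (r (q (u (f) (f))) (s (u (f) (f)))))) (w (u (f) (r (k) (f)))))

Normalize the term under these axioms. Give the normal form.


1. (u (u (f) (s (r (q (u (f) (f))) (s (u (f) (f)))))) (w (u (f) (r (k) (f)))))  →  (u (s (r (q (u (f) (f))) (s (u (f) (f))))) (w (u (f) (r (k) (f)))))
2. (u (s (r (q (u (f) (f))) (s (u (f) (f))))) (w (u (f) (r (k) (f)))))  →  (u (s (r (q (f)) (s (u (f) (f))))) (w (u (f) (r (k) (f)))))
3. (u (s (r (q (f)) (s (u (f) (f))))) (w (u (f) (r (k) (f)))))  →  (u (s (r (q (f)) (s (f)))) (w (u (f) (r (k) (f)))))
4. (u (s (r (q (f)) (s (f)))) (w (u (f) (r (k) (f)))))  →  (u (s (r (q (f)) (s (f)))) (w (r (k) (f))))

normal form = (u (s (r (q (f)) (s (f)))) (w (r (k) (f))))


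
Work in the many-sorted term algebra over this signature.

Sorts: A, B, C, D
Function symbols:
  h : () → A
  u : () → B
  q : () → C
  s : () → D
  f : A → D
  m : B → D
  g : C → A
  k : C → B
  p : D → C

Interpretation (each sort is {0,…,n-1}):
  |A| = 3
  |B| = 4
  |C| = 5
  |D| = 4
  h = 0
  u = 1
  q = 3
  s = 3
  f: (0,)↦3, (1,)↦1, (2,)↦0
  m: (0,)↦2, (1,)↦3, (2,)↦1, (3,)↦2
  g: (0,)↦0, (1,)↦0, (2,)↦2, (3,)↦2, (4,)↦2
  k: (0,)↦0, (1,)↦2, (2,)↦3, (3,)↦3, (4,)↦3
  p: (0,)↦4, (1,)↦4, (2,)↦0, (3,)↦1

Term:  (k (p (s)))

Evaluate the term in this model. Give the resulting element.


value = 2

  s = 3
  (p (s)) = p(3,) = 1
  (k (p (s))) = k(1,) = 2


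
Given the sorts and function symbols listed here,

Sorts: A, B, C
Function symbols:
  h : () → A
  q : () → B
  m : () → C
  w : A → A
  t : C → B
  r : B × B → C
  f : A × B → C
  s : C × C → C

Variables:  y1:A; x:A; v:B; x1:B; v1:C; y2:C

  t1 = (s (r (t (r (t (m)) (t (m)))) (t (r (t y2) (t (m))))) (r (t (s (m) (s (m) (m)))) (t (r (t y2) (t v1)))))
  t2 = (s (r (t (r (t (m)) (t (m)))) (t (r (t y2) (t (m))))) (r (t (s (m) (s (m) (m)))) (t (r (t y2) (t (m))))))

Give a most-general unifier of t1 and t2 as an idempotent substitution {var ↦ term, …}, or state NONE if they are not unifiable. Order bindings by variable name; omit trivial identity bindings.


{v1 ↦ (m)}


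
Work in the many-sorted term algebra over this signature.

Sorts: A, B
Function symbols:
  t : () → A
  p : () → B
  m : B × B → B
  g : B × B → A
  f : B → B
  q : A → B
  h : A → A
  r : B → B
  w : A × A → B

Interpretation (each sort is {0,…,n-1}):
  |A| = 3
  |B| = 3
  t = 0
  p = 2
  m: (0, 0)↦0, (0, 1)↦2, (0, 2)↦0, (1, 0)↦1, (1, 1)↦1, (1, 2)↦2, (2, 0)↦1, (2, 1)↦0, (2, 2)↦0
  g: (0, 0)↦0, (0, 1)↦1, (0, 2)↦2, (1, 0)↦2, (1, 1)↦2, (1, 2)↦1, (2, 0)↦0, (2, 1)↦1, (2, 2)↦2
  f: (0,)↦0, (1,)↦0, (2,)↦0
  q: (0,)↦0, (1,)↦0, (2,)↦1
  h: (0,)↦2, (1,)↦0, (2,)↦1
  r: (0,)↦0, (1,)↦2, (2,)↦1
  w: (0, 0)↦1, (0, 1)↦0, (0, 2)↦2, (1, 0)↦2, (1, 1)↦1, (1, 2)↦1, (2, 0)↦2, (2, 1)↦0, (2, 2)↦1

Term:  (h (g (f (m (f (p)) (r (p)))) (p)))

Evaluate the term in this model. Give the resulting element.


  p = 2
  (f (p)) = f(2,) = 0
  p = 2
  (r (p)) = r(2,) = 1
  (m (f (p)) (r (p))) = m(0, 1) = 2
  (f (m (f (p)) (r (p)))) = f(2,) = 0
  p = 2
  (g (f (m (f (p)) (r (p)))) (p)) = g(0, 2) = 2
  (h (g (f (m (f (p)) (r (p)))) (p))) = h(2,) = 1

value = 1


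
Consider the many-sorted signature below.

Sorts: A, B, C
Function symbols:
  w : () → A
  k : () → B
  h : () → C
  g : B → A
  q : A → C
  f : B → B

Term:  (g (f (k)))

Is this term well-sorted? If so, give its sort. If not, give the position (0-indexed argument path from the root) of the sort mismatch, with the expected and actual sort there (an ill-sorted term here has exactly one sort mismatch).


    (k) : B
  (f (k)) : B
(g (f (k))) : A

well-sorted; sort = A


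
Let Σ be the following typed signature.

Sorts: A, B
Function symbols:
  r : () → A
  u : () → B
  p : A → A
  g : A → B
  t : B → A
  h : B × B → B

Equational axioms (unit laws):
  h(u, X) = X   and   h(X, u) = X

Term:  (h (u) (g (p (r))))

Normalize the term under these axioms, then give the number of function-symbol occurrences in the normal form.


1. (h (u) (g (p (r))))  →  (g (p (r)))
normal form: (g (p (r)))

size = 3


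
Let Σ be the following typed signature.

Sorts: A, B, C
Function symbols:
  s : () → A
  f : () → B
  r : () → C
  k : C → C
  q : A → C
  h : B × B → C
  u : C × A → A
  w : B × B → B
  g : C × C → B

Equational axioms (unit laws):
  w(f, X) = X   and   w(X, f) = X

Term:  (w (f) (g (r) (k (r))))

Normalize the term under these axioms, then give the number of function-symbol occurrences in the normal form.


1. (w (f) (g (r) (k (r))))  →  (g (r) (k (r)))
normal form: (g (r) (k (r)))

size = 4
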